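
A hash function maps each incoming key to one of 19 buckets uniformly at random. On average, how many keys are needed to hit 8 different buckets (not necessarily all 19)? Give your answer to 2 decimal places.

With k distinct buckets already seen, the next new one arrives after an expected 19/(19-k) keys.
Sum over k = 0,...,7: E = 19/19 + 19/18 + 19/17 + ... + 19/13 + 19/12 = 10.029.

10.03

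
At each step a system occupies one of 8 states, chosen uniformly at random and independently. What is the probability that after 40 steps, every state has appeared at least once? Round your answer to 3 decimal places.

0.962

Let A_i be the event that state i is missing after 40 steps. By inclusion–exclusion on the A_i,
P(all seen) = Σ_{j=0}^{8} (-1)^j C(8,j)((8-j)/8)^40
= 1.0000 - 0.0383 + 0.0003 - 0.0000 + 0.0000 - 0.0000 + 0.0000 - 0.0000 + 0.0000
= 0.9620.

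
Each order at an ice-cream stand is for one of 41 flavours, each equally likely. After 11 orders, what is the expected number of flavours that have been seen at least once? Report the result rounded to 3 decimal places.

9.752

For each flavour, P(seen in 11 orders) = 1 - (40/41)^11 = 0.2379.
By linearity of expectation, E[distinct seen] = 41·(1 - (40/41)^11) = 9.7521.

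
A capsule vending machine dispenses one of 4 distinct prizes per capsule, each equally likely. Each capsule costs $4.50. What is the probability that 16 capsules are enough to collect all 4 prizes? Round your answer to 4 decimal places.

Let A_i be the event that prize i is missing after 16 capsules. By inclusion–exclusion on the A_i,
P(all seen) = Σ_{j=0}^{4} (-1)^j C(4,j)((4-j)/4)^16
= 1.00000 - 0.04009 + 0.00009 - 0.00000 + 0.00000
= 0.96000.

0.9600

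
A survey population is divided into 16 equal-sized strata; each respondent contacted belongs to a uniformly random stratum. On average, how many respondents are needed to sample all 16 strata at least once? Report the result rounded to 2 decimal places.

54.09

After k distinct strata have appeared, the next respondent gives a new one with probability (16-k)/16, so the expected wait for the (k+1)-th is 16/(16-k).
E[T] = 16/16 + 16/15 + 16/14 + ... + 16/2 + 16/1 = 16·H_{16}.
H_{16} = 3.381, so E[T] = 54.092.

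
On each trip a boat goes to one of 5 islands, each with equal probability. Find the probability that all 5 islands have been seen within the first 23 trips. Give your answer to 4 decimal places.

Let A_i be the event that island i is missing after 23 trips. By inclusion–exclusion on the A_i,
P(all seen) = Σ_{j=0}^{5} (-1)^j C(5,j)((5-j)/5)^23
= 1.00000 - 0.02951 + 0.00008 - 0.00000 + 0.00000 - 0.00000
= 0.97056.

0.9706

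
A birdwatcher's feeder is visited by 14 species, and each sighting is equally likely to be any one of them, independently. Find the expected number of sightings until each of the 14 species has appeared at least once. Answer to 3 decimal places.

After k distinct species have appeared, the next sighting gives a new one with probability (14-k)/14, so the expected wait for the (k+1)-th is 14/(14-k).
E[T] = 14/14 + 14/13 + 14/12 + ... + 14/2 + 14/1 = 14·H_{14}.
H_{14} = 3.2516, so E[T] = 45.5219.

45.522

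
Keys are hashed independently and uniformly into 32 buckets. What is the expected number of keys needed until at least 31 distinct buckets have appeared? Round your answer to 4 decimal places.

97.8718

Going from k to k+1 distinct takes a geometric number of keys with mean 32/(32-k).
Sum over k = 0,...,30: E = 32/32 + 32/31 + 32/30 + ... + 32/3 + 32/2 = 97.87185.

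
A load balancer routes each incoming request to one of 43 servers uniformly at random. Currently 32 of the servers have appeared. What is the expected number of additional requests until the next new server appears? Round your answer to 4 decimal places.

Each request yields a new server with probability (43-32)/43 = 11/43, so the wait is geometric with mean 43/11.
E = 43/11 = 3.90909.

3.9091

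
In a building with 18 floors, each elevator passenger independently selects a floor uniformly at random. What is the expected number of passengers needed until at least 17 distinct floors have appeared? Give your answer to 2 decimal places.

With k distinct floors already seen, the next new one arrives after an expected 18/(18-k) passengers.
Sum over k = 0,...,16: E = 18/18 + 18/17 + 18/16 + ... + 18/3 + 18/2 = 44.912.

44.91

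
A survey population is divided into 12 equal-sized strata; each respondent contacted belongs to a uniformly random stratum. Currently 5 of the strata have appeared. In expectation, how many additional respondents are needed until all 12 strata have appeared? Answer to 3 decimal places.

31.114

With k distinct strata already seen, the next new one takes an expected 12/(12-k) respondents.
Sum over k = 5,...,11: E = 12/7 + 12/6 + 12/5 + ... + 12/2 + 12/1 = 31.1143.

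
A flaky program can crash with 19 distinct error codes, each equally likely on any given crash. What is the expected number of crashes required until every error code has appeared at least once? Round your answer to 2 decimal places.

67.41

After k distinct error codes have appeared, the next crash gives a new one with probability (19-k)/19, so the expected wait for the (k+1)-th is 19/(19-k).
E[T] = 19/19 + 19/18 + 19/17 + ... + 19/2 + 19/1 = 19·H_{19}.
H_{19} = 3.548, so E[T] = 67.407.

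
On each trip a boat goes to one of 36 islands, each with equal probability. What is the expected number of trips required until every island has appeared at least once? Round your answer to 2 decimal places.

150.28

Split into phases: going from k distinct to k+1 distinct takes on average 36/(36-k) trips.
E[T] = 36/36 + 36/35 + 36/34 + ... + 36/2 + 36/1 = 36·H_{36}.
H_{36} = 4.175, so E[T] = 150.284.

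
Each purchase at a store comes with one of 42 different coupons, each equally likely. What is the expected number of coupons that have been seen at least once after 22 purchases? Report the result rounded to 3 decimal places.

For each coupon, P(seen in 22 purchases) = 1 - (41/42)^22 = 0.4115.
By linearity of expectation, E[distinct seen] = 42·(1 - (41/42)^22) = 17.2822.

17.282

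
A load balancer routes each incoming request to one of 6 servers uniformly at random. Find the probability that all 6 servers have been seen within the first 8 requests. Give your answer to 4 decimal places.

Let A_i be the event that server i is missing after 8 requests. By inclusion–exclusion on the A_i,
P(all seen) = Σ_{j=0}^{6} (-1)^j C(6,j)((6-j)/6)^8
= 1.00000 - 1.39541 + 0.58528 - 0.07813 + 0.00229 - 0.00000 + 0.00000
= 0.11403.

0.1140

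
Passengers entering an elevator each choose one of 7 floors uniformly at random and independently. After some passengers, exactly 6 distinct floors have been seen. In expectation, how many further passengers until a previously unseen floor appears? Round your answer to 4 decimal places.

Each passenger yields a new floor with probability (7-6)/7 = 1/7, so the wait is geometric with mean 7/1.
E = 7/1 = 7.00000.

7.0000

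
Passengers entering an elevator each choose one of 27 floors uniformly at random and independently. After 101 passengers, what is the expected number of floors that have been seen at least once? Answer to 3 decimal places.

For each floor, P(seen in 101 passengers) = 1 - (26/27)^101 = 0.9779.
By linearity of expectation, E[distinct seen] = 27·(1 - (26/27)^101) = 26.4031.

26.403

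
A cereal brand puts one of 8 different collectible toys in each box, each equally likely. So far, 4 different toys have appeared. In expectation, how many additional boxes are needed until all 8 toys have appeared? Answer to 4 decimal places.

16.6667

The wait to go from k to k+1 distinct toys is geometric with mean 8/(8-k).
Sum over k = 4,...,7: E = 8/4 + 8/3 + 8/2 + 8/1 = 16.66667.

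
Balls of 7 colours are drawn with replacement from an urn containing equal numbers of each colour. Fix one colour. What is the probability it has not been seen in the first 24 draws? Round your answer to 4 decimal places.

On each draw the fixed colour fails to appear with probability 6/7.
P(still missing after 24) = (6/7)^24 = 0.02473.

0.0247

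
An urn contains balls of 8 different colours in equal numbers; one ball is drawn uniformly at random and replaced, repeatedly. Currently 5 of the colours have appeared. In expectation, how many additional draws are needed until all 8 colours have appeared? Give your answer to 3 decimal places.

14.667

From k distinct to k+1 distinct takes on average 8/(8-k) draws.
Sum over k = 5,...,7: E = 8/3 + 8/2 + 8/1 = 14.6667.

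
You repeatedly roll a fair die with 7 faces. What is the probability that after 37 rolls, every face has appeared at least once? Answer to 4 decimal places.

0.9767

By inclusion–exclusion over which faces are missing,
P(all seen) = Σ_{j=0}^{7} (-1)^j C(7,j)((7-j)/7)^37
= 1.00000 - 0.02334 + 0.00008 - 0.00000 + 0.00000 - 0.00000 + 0.00000 - 0.00000
= 0.97674.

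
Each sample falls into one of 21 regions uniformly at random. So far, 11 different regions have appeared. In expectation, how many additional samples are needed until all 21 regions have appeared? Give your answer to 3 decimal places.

The wait to go from k to k+1 distinct regions is geometric with mean 21/(21-k).
Sum over k = 11,...,20: E = 21/10 + 21/9 + 21/8 + ... + 21/2 + 21/1 = 61.5083.

61.508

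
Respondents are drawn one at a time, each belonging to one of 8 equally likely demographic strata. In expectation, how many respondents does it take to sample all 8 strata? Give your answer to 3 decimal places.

The wait to go from k to k+1 distinct strata is geometric with mean 8/(8-k).
E[T] = 8/8 + 8/7 + 8/6 + ... + 8/2 + 8/1 = 8·H_{8}.
H_{8} = 2.7179, so E[T] = 21.7429.

21.743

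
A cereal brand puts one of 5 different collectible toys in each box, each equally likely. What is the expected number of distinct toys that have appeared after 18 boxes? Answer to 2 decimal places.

4.91

For each toy, P(seen in 18 boxes) = 1 - (4/5)^18 = 0.982.
By linearity of expectation, E[distinct seen] = 5·(1 - (4/5)^18) = 4.910.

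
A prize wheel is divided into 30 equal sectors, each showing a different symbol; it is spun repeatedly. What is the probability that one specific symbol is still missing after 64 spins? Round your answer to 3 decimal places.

0.114

On each spin the fixed symbol fails to appear with probability 29/30.
P(still missing after 64) = (29/30)^64 = 0.1142.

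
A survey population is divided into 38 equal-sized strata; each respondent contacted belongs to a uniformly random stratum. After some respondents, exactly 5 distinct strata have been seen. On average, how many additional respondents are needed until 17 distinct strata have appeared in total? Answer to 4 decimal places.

16.8507

From k distinct to k+1 distinct takes on average 38/(38-k) respondents.
Sum over k = 5,...,16: E = 38/33 + 38/32 + 38/31 + ... + 38/23 + 38/22 = 16.85070.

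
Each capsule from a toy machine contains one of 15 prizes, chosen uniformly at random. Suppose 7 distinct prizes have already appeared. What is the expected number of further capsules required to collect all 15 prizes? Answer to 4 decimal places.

40.7679

With k distinct prizes already seen, the next new one takes an expected 15/(15-k) capsules.
Sum over k = 7,...,14: E = 15/8 + 15/7 + 15/6 + ... + 15/2 + 15/1 = 40.76786.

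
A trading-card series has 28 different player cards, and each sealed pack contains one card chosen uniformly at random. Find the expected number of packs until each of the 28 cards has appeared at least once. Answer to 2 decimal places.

109.96

The wait to go from k to k+1 distinct cards is geometric with mean 28/(28-k).
E[T] = 28/28 + 28/27 + 28/26 + ... + 28/2 + 28/1 = 28·H_{28}.
H_{28} = 3.927, so E[T] = 109.961.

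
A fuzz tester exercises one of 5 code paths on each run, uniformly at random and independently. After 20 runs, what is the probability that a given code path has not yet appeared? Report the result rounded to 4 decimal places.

On each run the fixed code path fails to appear with probability 4/5.
P(still missing after 20) = (4/5)^20 = 0.01153.

0.0115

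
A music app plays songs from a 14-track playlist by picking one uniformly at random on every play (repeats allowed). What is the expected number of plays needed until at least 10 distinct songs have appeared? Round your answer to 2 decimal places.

16.36

With k distinct songs already seen, the next new one arrives after an expected 14/(14-k) plays.
Sum over k = 0,...,9: E = 14/14 + 14/13 + 14/12 + ... + 14/6 + 14/5 = 16.355.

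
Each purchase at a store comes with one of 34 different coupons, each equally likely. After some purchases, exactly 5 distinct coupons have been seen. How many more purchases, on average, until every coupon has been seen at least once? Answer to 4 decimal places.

134.6962

With k distinct coupons already seen, the next new one takes an expected 34/(34-k) purchases.
Sum over k = 5,...,33: E = 34/29 + 34/28 + 34/27 + ... + 34/2 + 34/1 = 134.69623.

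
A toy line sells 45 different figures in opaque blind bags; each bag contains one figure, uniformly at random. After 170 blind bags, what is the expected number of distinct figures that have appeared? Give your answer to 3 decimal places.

For each figure, P(seen in 170 blind bags) = 1 - (44/45)^170 = 0.9781.
By linearity of expectation, E[distinct seen] = 45·(1 - (44/45)^170) = 44.0136.

44.014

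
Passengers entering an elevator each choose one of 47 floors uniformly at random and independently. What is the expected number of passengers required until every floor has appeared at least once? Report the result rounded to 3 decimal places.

208.584

After k distinct floors have appeared, the next passenger gives a new one with probability (47-k)/47, so the expected wait for the (k+1)-th is 47/(47-k).
E[T] = 47/47 + 47/46 + 47/45 + ... + 47/2 + 47/1 = 47·H_{47}.
H_{47} = 4.4380, so E[T] = 208.5843.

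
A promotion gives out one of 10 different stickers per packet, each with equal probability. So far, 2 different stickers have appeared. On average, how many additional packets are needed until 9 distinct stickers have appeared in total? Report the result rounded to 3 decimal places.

With k distinct stickers already seen, the next new one takes an expected 10/(10-k) packets.
Sum over k = 2,...,8: E = 10/8 + 10/7 + 10/6 + ... + 10/3 + 10/2 = 17.1786.

17.179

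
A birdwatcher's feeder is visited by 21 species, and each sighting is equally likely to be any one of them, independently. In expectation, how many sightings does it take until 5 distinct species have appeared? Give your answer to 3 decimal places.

With k distinct species already seen, the next new one arrives after an expected 21/(21-k) sightings.
Sum over k = 0,...,4: E = 21/21 + 21/20 + 21/19 + 21/18 + 21/17 = 5.5572.

5.557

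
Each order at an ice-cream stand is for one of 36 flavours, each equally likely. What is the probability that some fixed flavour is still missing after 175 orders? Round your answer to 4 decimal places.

On each order the fixed flavour fails to appear with probability 35/36.
P(still missing after 175) = (35/36)^175 = 0.00723.

0.0072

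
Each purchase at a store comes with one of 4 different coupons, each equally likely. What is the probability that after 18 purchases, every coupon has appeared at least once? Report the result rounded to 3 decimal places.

0.977

By inclusion–exclusion over which coupons are missing,
P(all seen) = Σ_{j=0}^{4} (-1)^j C(4,j)((4-j)/4)^18
= 1.0000 - 0.0226 + 0.0000 - 0.0000 + 0.0000
= 0.9775.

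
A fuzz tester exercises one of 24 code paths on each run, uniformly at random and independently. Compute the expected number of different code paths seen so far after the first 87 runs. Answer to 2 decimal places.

For each code path, P(seen in 87 runs) = 1 - (23/24)^87 = 0.975.
By linearity of expectation, E[distinct seen] = 24·(1 - (23/24)^87) = 23.408.

23.41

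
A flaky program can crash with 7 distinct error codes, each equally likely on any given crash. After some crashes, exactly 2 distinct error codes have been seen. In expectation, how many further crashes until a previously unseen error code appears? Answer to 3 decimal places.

The number of crashes until the next new error code is geometric with success probability 5/7, so its mean is 7/5.
E = 7/5 = 1.4000.

1.400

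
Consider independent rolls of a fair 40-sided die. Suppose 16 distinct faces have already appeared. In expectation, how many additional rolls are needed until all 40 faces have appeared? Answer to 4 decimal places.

151.0383

The wait to go from k to k+1 distinct faces is geometric with mean 40/(40-k).
Sum over k = 16,...,39: E = 40/24 + 40/23 + 40/22 + ... + 40/2 + 40/1 = 151.03833.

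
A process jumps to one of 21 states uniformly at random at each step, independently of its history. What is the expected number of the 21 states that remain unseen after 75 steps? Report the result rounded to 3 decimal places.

For each state, P(unseen after 75) = (20/21)^75 = 0.0258.
By linearity of expectation, E[unseen] = 21·(20/21)^75 = 0.5408.

0.541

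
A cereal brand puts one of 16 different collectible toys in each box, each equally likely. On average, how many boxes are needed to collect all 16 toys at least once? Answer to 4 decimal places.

After k distinct toys have appeared, the next box gives a new one with probability (16-k)/16, so the expected wait for the (k+1)-th is 16/(16-k).
E[T] = 16/16 + 16/15 + 16/14 + ... + 16/2 + 16/1 = 16·H_{16}.
H_{16} = 3.38073, so E[T] = 54.09166.

54.0917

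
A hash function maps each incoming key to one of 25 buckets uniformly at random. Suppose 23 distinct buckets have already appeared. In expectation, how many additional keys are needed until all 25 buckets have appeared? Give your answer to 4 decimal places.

From k distinct to k+1 distinct takes on average 25/(25-k) keys.
Sum over k = 23,...,24: E = 25/2 + 25/1 = 37.50000.

37.5000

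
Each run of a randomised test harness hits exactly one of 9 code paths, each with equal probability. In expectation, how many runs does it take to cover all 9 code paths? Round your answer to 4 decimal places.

25.4607

After k distinct code paths have appeared, the next run gives a new one with probability (9-k)/9, so the expected wait for the (k+1)-th is 9/(9-k).
E[T] = 9/9 + 9/8 + 9/7 + ... + 9/2 + 9/1 = 9·H_{9}.
H_{9} = 2.82897, so E[T] = 25.46071.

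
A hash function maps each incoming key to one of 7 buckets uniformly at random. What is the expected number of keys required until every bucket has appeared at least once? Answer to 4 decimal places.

The wait to go from k to k+1 distinct buckets is geometric with mean 7/(7-k).
E[T] = 7/7 + 7/6 + 7/5 + ... + 7/2 + 7/1 = 7·H_{7}.
H_{7} = 2.59286, so E[T] = 18.15000.

18.1500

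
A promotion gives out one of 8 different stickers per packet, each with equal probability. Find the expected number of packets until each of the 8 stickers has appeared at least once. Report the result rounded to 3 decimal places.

Split into phases: going from k distinct to k+1 distinct takes on average 8/(8-k) packets.
E[T] = 8/8 + 8/7 + 8/6 + ... + 8/2 + 8/1 = 8·H_{8}.
H_{8} = 2.7179, so E[T] = 21.7429.

21.743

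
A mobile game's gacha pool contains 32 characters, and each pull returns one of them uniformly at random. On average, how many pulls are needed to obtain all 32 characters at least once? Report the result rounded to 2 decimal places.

After k distinct characters have appeared, the next pull gives a new one with probability (32-k)/32, so the expected wait for the (k+1)-th is 32/(32-k).
E[T] = 32/32 + 32/31 + 32/30 + ... + 32/2 + 32/1 = 32·H_{32}.
H_{32} = 4.058, so E[T] = 129.872.

129.87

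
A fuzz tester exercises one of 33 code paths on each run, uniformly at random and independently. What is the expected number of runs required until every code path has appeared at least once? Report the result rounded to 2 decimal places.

Split into phases: going from k distinct to k+1 distinct takes on average 33/(33-k) runs.
E[T] = 33/33 + 33/32 + 33/31 + ... + 33/2 + 33/1 = 33·H_{33}.
H_{33} = 4.089, so E[T] = 134.930.

134.93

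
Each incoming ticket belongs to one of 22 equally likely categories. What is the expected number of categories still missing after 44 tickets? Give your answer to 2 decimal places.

For each category, P(unseen after 44) = (21/22)^44 = 0.129.
By linearity of expectation, E[unseen] = 22·(21/22)^44 = 2.841.

2.84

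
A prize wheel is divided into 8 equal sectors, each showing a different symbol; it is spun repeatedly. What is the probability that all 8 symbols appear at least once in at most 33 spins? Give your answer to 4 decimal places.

Let A_i be the event that symbol i is missing after 33 spins. By inclusion–exclusion on the A_i,
P(all seen) = Σ_{j=0}^{8} (-1)^j C(8,j)((8-j)/8)^33
= 1.00000 - 0.09758 + 0.00211 - 0.00001 + 0.00000 - 0.00000 + 0.00000 - 0.00000 + 0.00000
= 0.90452.

0.9045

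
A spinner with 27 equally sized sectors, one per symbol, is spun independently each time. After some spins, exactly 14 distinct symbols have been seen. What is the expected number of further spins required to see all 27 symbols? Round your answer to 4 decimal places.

85.8636

The wait to go from k to k+1 distinct symbols is geometric with mean 27/(27-k).
Sum over k = 14,...,26: E = 27/13 + 27/12 + 27/11 + ... + 27/2 + 27/1 = 85.86361.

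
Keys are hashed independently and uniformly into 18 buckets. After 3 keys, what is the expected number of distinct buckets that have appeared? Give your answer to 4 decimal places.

For each bucket, P(seen in 3 keys) = 1 - (17/18)^3 = 0.15758.
By linearity of expectation, E[distinct seen] = 18·(1 - (17/18)^3) = 2.83642.

2.8364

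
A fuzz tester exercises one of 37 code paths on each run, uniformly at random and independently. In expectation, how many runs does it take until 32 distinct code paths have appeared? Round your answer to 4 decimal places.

70.9754

With k distinct code paths already seen, the next new one arrives after an expected 37/(37-k) runs.
Sum over k = 0,...,31: E = 37/37 + 37/36 + 37/35 + ... + 37/7 + 37/6 = 70.97536.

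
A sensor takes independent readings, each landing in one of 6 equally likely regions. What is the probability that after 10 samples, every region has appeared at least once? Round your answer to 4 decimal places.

0.2718

By inclusion–exclusion over which regions are missing,
P(all seen) = Σ_{j=0}^{6} (-1)^j C(6,j)((6-j)/6)^10
= 1.00000 - 0.96903 + 0.26012 - 0.01953 + 0.00025 - 0.00000 + 0.00000
= 0.27181.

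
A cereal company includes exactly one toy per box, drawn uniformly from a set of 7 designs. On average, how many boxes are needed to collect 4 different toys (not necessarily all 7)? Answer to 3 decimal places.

Going from k to k+1 distinct takes a geometric number of boxes with mean 7/(7-k).
Sum over k = 0,...,3: E = 7/7 + 7/6 + 7/5 + 7/4 = 5.3167.

5.317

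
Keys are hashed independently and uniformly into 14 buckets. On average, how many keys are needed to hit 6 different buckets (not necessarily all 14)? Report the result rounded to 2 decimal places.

With k distinct buckets already seen, the next new one arrives after an expected 14/(14-k) keys.
Sum over k = 0,...,5: E = 14/14 + 14/13 + 14/12 + 14/11 + 14/10 + 14/9 = 7.472.

7.47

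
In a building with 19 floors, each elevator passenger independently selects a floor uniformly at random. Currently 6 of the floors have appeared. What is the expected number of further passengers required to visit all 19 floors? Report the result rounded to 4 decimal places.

From k distinct to k+1 distinct takes on average 19/(19-k) passengers.
Sum over k = 6,...,18: E = 19/13 + 19/12 + 19/11 + ... + 19/2 + 19/1 = 60.42254.

60.4225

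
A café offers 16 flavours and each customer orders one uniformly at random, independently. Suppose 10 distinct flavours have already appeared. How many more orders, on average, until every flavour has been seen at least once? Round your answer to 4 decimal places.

39.2000

With k distinct flavours already seen, the next new one takes an expected 16/(16-k) orders.
Sum over k = 10,...,15: E = 16/6 + 16/5 + 16/4 + 16/3 + 16/2 + 16/1 = 39.20000.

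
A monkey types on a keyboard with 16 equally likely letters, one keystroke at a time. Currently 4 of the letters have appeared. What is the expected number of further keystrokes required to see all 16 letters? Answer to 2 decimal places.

49.65

With k distinct letters already seen, the next new one takes an expected 16/(16-k) keystrokes.
Sum over k = 4,...,15: E = 16/12 + 16/11 + 16/10 + ... + 16/2 + 16/1 = 49.651.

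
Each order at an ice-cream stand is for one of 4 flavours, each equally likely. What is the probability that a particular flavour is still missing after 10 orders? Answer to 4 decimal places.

0.0563

Each order misses the fixed flavour with probability (4-1)/4 = 3/4, independently.
P(still missing after 10) = (3/4)^10 = 0.05631.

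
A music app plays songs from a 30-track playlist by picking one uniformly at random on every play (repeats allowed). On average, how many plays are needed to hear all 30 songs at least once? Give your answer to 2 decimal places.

119.85

After k distinct songs have appeared, the next play gives a new one with probability (30-k)/30, so the expected wait for the (k+1)-th is 30/(30-k).
E[T] = 30/30 + 30/29 + 30/28 + ... + 30/2 + 30/1 = 30·H_{30}.
H_{30} = 3.995, so E[T] = 119.850.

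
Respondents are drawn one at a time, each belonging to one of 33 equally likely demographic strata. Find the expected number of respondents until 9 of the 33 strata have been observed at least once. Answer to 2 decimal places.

With k distinct strata already seen, the next new one arrives after an expected 33/(33-k) respondents.
Sum over k = 0,...,8: E = 33/33 + 33/32 + 33/31 + ... + 33/26 + 33/25 = 10.324.

10.32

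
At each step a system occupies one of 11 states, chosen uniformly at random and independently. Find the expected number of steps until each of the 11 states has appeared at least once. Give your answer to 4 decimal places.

After k distinct states have appeared, the next step gives a new one with probability (11-k)/11, so the expected wait for the (k+1)-th is 11/(11-k).
E[T] = 11/11 + 11/10 + 11/9 + ... + 11/2 + 11/1 = 11·H_{11}.
H_{11} = 3.01988, so E[T] = 33.21865.

33.2187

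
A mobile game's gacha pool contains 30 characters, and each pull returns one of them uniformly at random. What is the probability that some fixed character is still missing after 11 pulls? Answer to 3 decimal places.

On each pull the fixed character fails to appear with probability 29/30.
P(still missing after 11) = (29/30)^11 = 0.6887.

0.689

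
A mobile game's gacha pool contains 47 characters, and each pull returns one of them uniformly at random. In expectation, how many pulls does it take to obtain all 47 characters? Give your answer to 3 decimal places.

208.584

The wait to go from k to k+1 distinct characters is geometric with mean 47/(47-k).
E[T] = 47/47 + 47/46 + 47/45 + ... + 47/2 + 47/1 = 47·H_{47}.
H_{47} = 4.4380, so E[T] = 208.5843.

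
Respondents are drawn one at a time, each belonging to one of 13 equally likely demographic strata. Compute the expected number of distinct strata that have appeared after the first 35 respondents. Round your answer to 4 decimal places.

For each stratum, P(seen in 35 respondents) = 1 - (12/13)^35 = 0.93928.
By linearity of expectation, E[distinct seen] = 13·(1 - (12/13)^35) = 12.21065.

12.2106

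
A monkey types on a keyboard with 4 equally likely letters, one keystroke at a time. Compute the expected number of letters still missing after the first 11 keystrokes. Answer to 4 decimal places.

0.1689

For each letter, P(unseen after 11) = (3/4)^11 = 0.04224.
By linearity of expectation, E[unseen] = 4·(3/4)^11 = 0.16894.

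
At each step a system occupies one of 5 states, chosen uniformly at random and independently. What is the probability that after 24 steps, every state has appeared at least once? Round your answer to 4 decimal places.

Let A_i be the event that state i is missing after 24 steps. By inclusion–exclusion on the A_i,
P(all seen) = Σ_{j=0}^{5} (-1)^j C(5,j)((5-j)/5)^24
= 1.00000 - 0.02361 + 0.00005 - 0.00000 + 0.00000 - 0.00000
= 0.97644.

0.9764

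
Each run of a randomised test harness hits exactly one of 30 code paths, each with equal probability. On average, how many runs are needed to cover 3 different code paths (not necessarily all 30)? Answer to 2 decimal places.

3.11

Going from k to k+1 distinct takes a geometric number of runs with mean 30/(30-k).
Sum over k = 0,...,2: E = 30/30 + 30/29 + 30/28 = 3.106.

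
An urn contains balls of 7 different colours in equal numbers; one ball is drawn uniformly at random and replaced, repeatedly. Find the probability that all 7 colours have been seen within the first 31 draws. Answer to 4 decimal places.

0.9418

Let A_i be the event that colour i is missing after 31 draws. By inclusion–exclusion on the A_i,
P(all seen) = Σ_{j=0}^{7} (-1)^j C(7,j)((7-j)/7)^31
= 1.00000 - 0.05885 + 0.00062 - 0.00000 + 0.00000 - 0.00000 + 0.00000 - 0.00000
= 0.94177.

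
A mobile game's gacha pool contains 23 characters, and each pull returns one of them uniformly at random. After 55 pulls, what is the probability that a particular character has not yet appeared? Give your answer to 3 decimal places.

On each pull the fixed character fails to appear with probability 22/23.
P(still missing after 55) = (22/23)^55 = 0.0867.

0.087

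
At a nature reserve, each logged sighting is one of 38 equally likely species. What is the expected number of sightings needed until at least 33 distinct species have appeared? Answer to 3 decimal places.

Going from k to k+1 distinct takes a geometric number of sightings with mean 38/(38-k).
Sum over k = 0,...,32: E = 38/38 + 38/37 + 38/36 + ... + 38/7 + 38/6 = 73.8936.

73.894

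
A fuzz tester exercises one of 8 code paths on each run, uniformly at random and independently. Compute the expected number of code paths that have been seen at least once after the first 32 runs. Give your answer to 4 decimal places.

7.8885

For each code path, P(seen in 32 runs) = 1 - (7/8)^32 = 0.98606.
By linearity of expectation, E[distinct seen] = 8·(1 - (7/8)^32) = 7.88848.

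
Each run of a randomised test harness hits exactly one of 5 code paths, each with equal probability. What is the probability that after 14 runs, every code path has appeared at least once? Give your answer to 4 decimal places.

0.7879

Let A_i be the event that code path i is missing after 14 runs. By inclusion–exclusion on the A_i,
P(all seen) = Σ_{j=0}^{5} (-1)^j C(5,j)((5-j)/5)^14
= 1.00000 - 0.21990 + 0.00784 - 0.00003 + 0.00000 - 0.00000
= 0.78791.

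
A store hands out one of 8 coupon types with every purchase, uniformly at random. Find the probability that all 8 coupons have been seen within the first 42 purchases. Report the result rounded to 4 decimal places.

0.9708

By inclusion–exclusion over which coupons are missing,
P(all seen) = Σ_{j=0}^{8} (-1)^j C(8,j)((8-j)/8)^42
= 1.00000 - 0.02934 + 0.00016 - 0.00000 + 0.00000 - 0.00000 + 0.00000 - 0.00000 + 0.00000
= 0.97082.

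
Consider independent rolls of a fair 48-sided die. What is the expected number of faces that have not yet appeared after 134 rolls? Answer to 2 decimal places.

For each face, P(unseen after 134) = (47/48)^134 = 0.060.
By linearity of expectation, E[unseen] = 48·(47/48)^134 = 2.858.

2.86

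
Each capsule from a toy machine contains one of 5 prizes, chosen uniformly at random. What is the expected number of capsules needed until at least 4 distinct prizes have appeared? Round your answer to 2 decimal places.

Going from k to k+1 distinct takes a geometric number of capsules with mean 5/(5-k).
Sum over k = 0,...,3: E = 5/5 + 5/4 + 5/3 + 5/2 = 6.417.

6.42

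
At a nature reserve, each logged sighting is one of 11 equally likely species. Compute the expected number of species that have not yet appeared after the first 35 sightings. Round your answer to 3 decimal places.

For each species, P(unseen after 35) = (10/11)^35 = 0.0356.
By linearity of expectation, E[unseen] = 11·(10/11)^35 = 0.3914.

0.391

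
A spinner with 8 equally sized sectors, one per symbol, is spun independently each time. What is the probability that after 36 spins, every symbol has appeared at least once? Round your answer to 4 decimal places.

Let A_i be the event that symbol i is missing after 36 spins. By inclusion–exclusion on the A_i,
P(all seen) = Σ_{j=0}^{8} (-1)^j C(8,j)((8-j)/8)^36
= 1.00000 - 0.06537 + 0.00089 - 0.00000 + 0.00000 - 0.00000 + 0.00000 - 0.00000 + 0.00000
= 0.93552.

0.9355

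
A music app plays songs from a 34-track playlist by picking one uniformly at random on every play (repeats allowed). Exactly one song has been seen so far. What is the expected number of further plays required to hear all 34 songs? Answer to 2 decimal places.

139.02

The wait to go from k to k+1 distinct songs is geometric with mean 34/(34-k).
Sum over k = 1,...,33: E = 34/33 + 34/32 + 34/31 + ... + 34/2 + 34/1 = 139.019.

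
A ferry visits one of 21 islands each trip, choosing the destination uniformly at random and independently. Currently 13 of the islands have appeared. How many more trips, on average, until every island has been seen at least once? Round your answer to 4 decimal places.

57.0750

From k distinct to k+1 distinct takes on average 21/(21-k) trips.
Sum over k = 13,...,20: E = 21/8 + 21/7 + 21/6 + ... + 21/2 + 21/1 = 57.07500.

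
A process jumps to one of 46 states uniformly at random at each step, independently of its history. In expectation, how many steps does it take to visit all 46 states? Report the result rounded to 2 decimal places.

The wait to go from k to k+1 distinct states is geometric with mean 46/(46-k).
E[T] = 46/46 + 46/45 + 46/44 + ... + 46/2 + 46/1 = 46·H_{46}.
H_{46} = 4.417, so E[T] = 203.168.

203.17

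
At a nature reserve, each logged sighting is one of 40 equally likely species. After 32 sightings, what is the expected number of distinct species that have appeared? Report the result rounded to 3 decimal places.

For each species, P(seen in 32 sightings) = 1 - (39/40)^32 = 0.5552.
By linearity of expectation, E[distinct seen] = 40·(1 - (39/40)^32) = 22.2087.

22.209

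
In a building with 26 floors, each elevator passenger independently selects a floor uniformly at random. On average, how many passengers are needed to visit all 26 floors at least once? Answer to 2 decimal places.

100.21

Split into phases: going from k distinct to k+1 distinct takes on average 26/(26-k) passengers.
E[T] = 26/26 + 26/25 + 26/24 + ... + 26/2 + 26/1 = 26·H_{26}.
H_{26} = 3.854, so E[T] = 100.215.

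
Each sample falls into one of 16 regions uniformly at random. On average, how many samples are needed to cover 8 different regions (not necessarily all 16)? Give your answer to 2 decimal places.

10.61

Going from k to k+1 distinct takes a geometric number of samples with mean 16/(16-k).
Sum over k = 0,...,7: E = 16/16 + 16/15 + 16/14 + ... + 16/10 + 16/9 = 10.606.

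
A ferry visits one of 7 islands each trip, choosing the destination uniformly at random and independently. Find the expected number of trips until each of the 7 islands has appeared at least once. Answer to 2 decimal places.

The wait to go from k to k+1 distinct islands is geometric with mean 7/(7-k).
E[T] = 7/7 + 7/6 + 7/5 + ... + 7/2 + 7/1 = 7·H_{7}.
H_{7} = 2.593, so E[T] = 18.150.

18.15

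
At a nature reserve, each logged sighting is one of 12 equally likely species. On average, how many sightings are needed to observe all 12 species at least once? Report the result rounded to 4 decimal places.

37.2385

The wait to go from k to k+1 distinct species is geometric with mean 12/(12-k).
E[T] = 12/12 + 12/11 + 12/10 + ... + 12/2 + 12/1 = 12·H_{12}.
H_{12} = 3.10321, so E[T] = 37.23853.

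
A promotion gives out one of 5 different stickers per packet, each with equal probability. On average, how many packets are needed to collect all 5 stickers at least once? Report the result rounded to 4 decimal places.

After k distinct stickers have appeared, the next packet gives a new one with probability (5-k)/5, so the expected wait for the (k+1)-th is 5/(5-k).
E[T] = 5/5 + 5/4 + 5/3 + 5/2 + 5/1 = 5·H_{5}.
H_{5} = 2.28333, so E[T] = 11.41667.

11.4167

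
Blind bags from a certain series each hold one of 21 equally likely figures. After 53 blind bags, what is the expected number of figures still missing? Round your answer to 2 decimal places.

For each figure, P(unseen after 53) = (20/21)^53 = 0.075.
By linearity of expectation, E[unseen] = 21·(20/21)^53 = 1.582.

1.58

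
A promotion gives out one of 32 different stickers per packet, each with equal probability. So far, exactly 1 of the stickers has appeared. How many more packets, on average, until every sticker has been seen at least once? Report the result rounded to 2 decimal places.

From k distinct to k+1 distinct takes on average 32/(32-k) packets.
Sum over k = 1,...,31: E = 32/31 + 32/30 + 32/29 + ... + 32/2 + 32/1 = 128.872.

128.87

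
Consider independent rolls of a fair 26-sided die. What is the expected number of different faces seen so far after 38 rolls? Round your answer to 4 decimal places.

For each face, P(seen in 38 rolls) = 1 - (25/26)^38 = 0.77471.
By linearity of expectation, E[distinct seen] = 26·(1 - (25/26)^38) = 20.14258.

20.1426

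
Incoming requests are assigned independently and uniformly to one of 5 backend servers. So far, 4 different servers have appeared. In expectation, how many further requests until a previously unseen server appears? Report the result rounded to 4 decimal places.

5.0000

The number of requests until the next new server is geometric with success probability 1/5, so its mean is 5/1.
E = 5/1 = 5.00000.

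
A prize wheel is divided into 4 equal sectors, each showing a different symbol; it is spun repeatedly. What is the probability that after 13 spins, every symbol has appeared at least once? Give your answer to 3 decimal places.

0.906

Let A_i be the event that symbol i is missing after 13 spins. By inclusion–exclusion on the A_i,
P(all seen) = Σ_{j=0}^{4} (-1)^j C(4,j)((4-j)/4)^13
= 1.0000 - 0.0950 + 0.0007 - 0.0000 + 0.0000
= 0.9057.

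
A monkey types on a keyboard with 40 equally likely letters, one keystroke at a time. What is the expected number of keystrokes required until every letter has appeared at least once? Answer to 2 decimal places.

Split into phases: going from k distinct to k+1 distinct takes on average 40/(40-k) keystrokes.
E[T] = 40/40 + 40/39 + 40/38 + ... + 40/2 + 40/1 = 40·H_{40}.
H_{40} = 4.279, so E[T] = 171.142.

171.14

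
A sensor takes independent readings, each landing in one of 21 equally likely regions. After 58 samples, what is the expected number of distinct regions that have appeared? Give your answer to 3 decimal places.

19.761

For each region, P(seen in 58 samples) = 1 - (20/21)^58 = 0.9410.
By linearity of expectation, E[distinct seen] = 21·(1 - (20/21)^58) = 19.7605.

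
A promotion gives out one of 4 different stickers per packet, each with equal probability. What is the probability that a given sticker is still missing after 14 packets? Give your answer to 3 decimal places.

0.018

On each packet the fixed sticker fails to appear with probability 3/4.
P(still missing after 14) = (3/4)^14 = 0.0178.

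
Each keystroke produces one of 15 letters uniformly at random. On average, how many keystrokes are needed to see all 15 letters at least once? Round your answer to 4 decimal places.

49.7734

The wait to go from k to k+1 distinct letters is geometric with mean 15/(15-k).
E[T] = 15/15 + 15/14 + 15/13 + ... + 15/2 + 15/1 = 15·H_{15}.
H_{15} = 3.31823, so E[T] = 49.77343.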